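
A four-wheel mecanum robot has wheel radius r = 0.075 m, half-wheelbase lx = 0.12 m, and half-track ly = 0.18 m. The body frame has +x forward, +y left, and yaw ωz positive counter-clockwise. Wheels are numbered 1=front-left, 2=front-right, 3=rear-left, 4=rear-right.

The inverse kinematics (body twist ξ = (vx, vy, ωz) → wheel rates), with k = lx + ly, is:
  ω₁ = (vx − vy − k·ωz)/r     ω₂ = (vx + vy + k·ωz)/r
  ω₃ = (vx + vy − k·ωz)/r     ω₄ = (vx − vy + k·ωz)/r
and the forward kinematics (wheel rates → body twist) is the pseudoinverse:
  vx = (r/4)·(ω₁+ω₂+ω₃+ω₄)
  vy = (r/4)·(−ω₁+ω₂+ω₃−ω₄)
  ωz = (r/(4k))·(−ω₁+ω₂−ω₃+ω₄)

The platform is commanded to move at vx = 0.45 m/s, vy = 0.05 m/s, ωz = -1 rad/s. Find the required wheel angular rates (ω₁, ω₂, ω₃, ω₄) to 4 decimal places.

(9.3333, 2.6667, 10.6667, 1.3333)

k = lx + ly = 0.12 + 0.18 = 0.3000;  k·ωz = 0.3000·-1 = -0.3000
ω₁ (FL) = (vx − vy − k·ωz)/r = 0.7000/0.075 = 9.3333
ω₂ (FR) = (vx + vy + k·ωz)/r = 0.2000/0.075 = 2.6667
ω₃ (RL) = (vx + vy − k·ωz)/r = 0.8000/0.075 = 10.6667
ω₄ (RR) = (vx − vy + k·ωz)/r = 0.1000/0.075 = 1.3333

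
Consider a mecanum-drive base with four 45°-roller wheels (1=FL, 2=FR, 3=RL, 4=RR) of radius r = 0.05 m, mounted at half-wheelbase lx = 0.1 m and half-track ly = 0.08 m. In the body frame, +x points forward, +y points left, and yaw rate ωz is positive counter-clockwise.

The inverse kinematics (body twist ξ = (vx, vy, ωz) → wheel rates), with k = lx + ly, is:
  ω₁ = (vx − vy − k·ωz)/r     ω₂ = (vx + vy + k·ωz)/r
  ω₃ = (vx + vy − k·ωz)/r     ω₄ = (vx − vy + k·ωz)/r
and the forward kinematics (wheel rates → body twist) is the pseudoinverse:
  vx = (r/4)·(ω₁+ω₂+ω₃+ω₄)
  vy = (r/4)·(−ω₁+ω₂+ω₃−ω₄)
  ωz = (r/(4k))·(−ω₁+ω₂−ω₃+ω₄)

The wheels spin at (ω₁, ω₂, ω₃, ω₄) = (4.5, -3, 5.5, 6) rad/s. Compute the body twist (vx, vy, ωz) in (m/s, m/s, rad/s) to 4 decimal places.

k = lx + ly = 0.1 + 0.08 = 0.1800
ω₁+ω₂+ω₃+ω₄ = 13.0000  →  vx = (0.05/4)·13.0000 = 0.1625
−ω₁+ω₂+ω₃−ω₄ = -8.0000  →  vy = (0.05/4)·-8.0000 = -0.1000
−ω₁+ω₂−ω₃+ω₄ = -7.0000  →  ωz = (0.05/0.7200)·-7.0000 = -0.4861

(0.1625, -0.1000, -0.4861)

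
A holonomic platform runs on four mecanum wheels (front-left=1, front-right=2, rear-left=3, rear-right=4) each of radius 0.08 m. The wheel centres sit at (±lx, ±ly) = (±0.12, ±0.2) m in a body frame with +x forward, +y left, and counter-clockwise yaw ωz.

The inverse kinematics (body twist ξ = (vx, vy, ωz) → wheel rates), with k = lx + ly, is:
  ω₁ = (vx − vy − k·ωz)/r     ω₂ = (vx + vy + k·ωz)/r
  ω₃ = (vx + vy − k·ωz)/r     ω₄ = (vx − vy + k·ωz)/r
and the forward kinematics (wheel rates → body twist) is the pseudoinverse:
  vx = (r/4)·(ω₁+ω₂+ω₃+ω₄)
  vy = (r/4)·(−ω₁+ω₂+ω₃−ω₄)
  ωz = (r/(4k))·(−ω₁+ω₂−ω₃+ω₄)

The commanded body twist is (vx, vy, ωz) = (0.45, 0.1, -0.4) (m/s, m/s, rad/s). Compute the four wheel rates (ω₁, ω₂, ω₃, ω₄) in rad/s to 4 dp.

(5.9750, 5.2750, 8.4750, 2.7750)

k = lx + ly = 0.12 + 0.2 = 0.3200;  k·ωz = 0.3200·-0.4 = -0.1280
ω₁ (FL) = (vx − vy − k·ωz)/r = 0.4780/0.08 = 5.9750
ω₂ (FR) = (vx + vy + k·ωz)/r = 0.4220/0.08 = 5.2750
ω₃ (RL) = (vx + vy − k·ωz)/r = 0.6780/0.08 = 8.4750
ω₄ (RR) = (vx − vy + k·ωz)/r = 0.2220/0.08 = 2.7750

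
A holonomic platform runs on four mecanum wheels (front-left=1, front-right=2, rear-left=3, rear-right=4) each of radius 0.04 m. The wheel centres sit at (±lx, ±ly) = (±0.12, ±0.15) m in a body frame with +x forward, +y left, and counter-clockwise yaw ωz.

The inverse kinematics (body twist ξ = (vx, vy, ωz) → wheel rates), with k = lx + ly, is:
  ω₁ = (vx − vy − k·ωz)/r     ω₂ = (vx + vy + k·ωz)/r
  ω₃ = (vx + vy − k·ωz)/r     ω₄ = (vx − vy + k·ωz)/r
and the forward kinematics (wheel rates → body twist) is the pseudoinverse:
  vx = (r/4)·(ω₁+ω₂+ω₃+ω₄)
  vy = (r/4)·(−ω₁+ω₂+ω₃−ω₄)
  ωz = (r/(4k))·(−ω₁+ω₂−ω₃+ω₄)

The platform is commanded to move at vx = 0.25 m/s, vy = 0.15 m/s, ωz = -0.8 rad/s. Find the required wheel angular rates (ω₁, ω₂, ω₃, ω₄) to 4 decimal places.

(7.9000, 4.6000, 15.4000, -2.9000)

k = lx + ly = 0.12 + 0.15 = 0.2700;  k·ωz = 0.2700·-0.8 = -0.2160
ω₁ (FL) = (vx − vy − k·ωz)/r = 0.3160/0.04 = 7.9000
ω₂ (FR) = (vx + vy + k·ωz)/r = 0.1840/0.04 = 4.6000
ω₃ (RL) = (vx + vy − k·ωz)/r = 0.6160/0.04 = 15.4000
ω₄ (RR) = (vx − vy + k·ωz)/r = -0.1160/0.04 = -2.9000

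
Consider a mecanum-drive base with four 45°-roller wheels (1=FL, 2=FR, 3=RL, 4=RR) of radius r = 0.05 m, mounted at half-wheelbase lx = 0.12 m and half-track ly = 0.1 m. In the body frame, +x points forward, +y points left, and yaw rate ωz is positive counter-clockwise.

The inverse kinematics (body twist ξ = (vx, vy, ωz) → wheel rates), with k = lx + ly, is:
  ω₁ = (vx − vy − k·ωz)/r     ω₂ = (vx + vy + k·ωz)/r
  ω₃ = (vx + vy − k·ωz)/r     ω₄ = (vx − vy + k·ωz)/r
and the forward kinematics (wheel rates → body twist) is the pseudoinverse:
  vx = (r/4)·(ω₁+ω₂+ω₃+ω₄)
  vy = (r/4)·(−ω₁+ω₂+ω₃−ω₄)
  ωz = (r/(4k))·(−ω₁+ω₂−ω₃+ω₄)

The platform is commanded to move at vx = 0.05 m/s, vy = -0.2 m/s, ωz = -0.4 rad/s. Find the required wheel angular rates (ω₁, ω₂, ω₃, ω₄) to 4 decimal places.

k = lx + ly = 0.12 + 0.1 = 0.2200;  k·ωz = 0.2200·-0.4 = -0.0880
ω₁ (FL) = (vx − vy − k·ωz)/r = 0.3380/0.05 = 6.7600
ω₂ (FR) = (vx + vy + k·ωz)/r = -0.2380/0.05 = -4.7600
ω₃ (RL) = (vx + vy − k·ωz)/r = -0.0620/0.05 = -1.2400
ω₄ (RR) = (vx − vy + k·ωz)/r = 0.1620/0.05 = 3.2400

(6.7600, -4.7600, -1.2400, 3.2400)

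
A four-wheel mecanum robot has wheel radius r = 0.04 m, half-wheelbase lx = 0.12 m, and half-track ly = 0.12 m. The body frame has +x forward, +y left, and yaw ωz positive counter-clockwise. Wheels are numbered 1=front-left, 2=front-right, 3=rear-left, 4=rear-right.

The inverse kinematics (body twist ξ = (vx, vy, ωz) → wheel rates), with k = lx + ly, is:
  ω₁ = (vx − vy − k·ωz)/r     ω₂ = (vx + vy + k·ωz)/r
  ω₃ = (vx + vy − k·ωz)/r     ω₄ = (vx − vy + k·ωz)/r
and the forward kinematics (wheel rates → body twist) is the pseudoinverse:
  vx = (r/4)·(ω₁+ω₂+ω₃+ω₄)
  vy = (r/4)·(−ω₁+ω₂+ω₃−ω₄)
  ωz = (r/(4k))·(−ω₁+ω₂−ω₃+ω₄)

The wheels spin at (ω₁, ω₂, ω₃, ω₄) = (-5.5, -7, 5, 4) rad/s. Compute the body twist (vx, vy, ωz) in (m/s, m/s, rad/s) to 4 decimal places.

k = lx + ly = 0.12 + 0.12 = 0.2400
ω₁+ω₂+ω₃+ω₄ = -3.5000  →  vx = (0.04/4)·-3.5000 = -0.0350
−ω₁+ω₂+ω₃−ω₄ = -0.5000  →  vy = (0.04/4)·-0.5000 = -0.0050
−ω₁+ω₂−ω₃+ω₄ = -2.5000  →  ωz = (0.04/0.9600)·-2.5000 = -0.1042

(-0.0350, -0.0050, -0.1042)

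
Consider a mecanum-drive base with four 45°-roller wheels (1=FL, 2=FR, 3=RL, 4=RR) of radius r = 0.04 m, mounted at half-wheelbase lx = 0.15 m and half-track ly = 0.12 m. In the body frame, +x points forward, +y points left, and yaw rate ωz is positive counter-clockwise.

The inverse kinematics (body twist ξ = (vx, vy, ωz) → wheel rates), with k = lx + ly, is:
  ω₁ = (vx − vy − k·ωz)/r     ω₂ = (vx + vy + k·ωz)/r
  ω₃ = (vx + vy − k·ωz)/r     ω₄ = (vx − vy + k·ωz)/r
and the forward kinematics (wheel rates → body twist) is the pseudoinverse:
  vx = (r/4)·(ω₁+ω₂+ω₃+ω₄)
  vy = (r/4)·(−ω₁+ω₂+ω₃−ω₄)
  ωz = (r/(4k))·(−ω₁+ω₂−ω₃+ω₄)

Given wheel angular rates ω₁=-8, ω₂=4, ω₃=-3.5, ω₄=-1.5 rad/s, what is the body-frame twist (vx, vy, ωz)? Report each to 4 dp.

(-0.0900, 0.1000, 0.5185)

k = lx + ly = 0.15 + 0.12 = 0.2700
ω₁+ω₂+ω₃+ω₄ = -9.0000  →  vx = (0.04/4)·-9.0000 = -0.0900
−ω₁+ω₂+ω₃−ω₄ = 10.0000  →  vy = (0.04/4)·10.0000 = 0.1000
−ω₁+ω₂−ω₃+ω₄ = 14.0000  →  ωz = (0.04/1.0800)·14.0000 = 0.5185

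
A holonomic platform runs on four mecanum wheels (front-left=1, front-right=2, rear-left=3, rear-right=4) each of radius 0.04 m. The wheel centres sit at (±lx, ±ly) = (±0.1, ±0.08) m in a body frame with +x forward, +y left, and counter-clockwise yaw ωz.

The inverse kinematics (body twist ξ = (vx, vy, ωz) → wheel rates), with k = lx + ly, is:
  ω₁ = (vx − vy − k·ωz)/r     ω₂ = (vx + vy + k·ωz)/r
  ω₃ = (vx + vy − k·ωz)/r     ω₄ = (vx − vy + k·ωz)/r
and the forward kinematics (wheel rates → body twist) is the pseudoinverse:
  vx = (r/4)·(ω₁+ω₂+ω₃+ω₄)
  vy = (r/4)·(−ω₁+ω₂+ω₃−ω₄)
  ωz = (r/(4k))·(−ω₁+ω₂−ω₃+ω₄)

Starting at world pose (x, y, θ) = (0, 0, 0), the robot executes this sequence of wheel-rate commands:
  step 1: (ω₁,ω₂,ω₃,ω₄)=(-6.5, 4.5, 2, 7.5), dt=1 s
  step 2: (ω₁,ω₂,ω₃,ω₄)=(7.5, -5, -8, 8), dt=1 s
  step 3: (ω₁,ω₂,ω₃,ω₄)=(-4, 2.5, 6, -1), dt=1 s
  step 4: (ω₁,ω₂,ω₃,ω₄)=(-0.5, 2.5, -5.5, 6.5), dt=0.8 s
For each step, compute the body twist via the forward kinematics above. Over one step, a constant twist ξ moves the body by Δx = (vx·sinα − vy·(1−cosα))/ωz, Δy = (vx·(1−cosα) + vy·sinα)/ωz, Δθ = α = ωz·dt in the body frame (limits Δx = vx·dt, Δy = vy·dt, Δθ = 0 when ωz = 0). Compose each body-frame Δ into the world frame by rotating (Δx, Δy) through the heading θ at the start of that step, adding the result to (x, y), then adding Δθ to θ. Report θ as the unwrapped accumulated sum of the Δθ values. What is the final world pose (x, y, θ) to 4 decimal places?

step 1: ξ=(vx,vy,ωz)=(0.0750, 0.0550, 0.9167), dt=1.0 → body Δ=(0.0414, 0.0796, 0.9167) → world pose (0.0414, 0.0796, 0.9167)
step 2: ξ=(vx,vy,ωz)=(0.0250, -0.2850, 0.1944), dt=1.0 → body Δ=(0.0525, -0.2808, 0.1944) → world pose (0.2962, -0.0496, 1.1111)
step 3: ξ=(vx,vy,ωz)=(0.0350, 0.1350, -0.0278), dt=1.0 → body Δ=(0.0369, 0.1345, -0.0278) → world pose (0.1920, 0.0431, 1.0833)
step 4: ξ=(vx,vy,ωz)=(0.0300, -0.0900, 0.8333), dt=0.8 → body Δ=(0.0454, -0.0591, 0.6667) → world pose (0.2655, 0.0556, 1.7500)

(0.2655, 0.0556, 1.7500)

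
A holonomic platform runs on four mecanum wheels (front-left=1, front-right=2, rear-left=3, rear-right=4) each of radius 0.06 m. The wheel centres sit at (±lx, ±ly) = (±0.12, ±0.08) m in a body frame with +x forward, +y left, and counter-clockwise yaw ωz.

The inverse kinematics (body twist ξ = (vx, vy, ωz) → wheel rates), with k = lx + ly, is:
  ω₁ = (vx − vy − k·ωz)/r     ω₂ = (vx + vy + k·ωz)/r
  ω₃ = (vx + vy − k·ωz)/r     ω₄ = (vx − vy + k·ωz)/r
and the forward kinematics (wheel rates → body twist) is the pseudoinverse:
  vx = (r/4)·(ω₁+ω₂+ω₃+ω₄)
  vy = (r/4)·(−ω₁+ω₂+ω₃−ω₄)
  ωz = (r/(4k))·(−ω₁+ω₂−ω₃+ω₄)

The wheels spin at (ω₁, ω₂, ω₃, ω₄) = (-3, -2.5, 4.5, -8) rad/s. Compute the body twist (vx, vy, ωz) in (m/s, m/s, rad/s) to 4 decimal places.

(-0.1350, 0.1950, -0.9000)

k = lx + ly = 0.12 + 0.08 = 0.2000
ω₁+ω₂+ω₃+ω₄ = -9.0000  →  vx = (0.06/4)·-9.0000 = -0.1350
−ω₁+ω₂+ω₃−ω₄ = 13.0000  →  vy = (0.06/4)·13.0000 = 0.1950
−ω₁+ω₂−ω₃+ω₄ = -12.0000  →  ωz = (0.06/0.8000)·-12.0000 = -0.9000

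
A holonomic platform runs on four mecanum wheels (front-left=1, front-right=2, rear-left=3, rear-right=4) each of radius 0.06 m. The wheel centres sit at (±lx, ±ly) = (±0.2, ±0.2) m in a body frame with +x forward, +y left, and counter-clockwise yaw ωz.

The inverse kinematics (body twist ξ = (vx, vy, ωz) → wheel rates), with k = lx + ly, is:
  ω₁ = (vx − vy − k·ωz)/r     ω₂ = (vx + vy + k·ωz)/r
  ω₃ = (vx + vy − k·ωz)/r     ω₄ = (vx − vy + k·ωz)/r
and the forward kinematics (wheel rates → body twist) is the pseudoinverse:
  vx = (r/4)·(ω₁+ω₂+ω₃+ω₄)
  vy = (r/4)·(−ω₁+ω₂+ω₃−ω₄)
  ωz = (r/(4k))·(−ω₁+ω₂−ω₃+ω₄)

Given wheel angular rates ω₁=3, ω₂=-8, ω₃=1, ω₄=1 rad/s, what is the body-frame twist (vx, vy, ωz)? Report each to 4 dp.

(-0.0450, -0.1650, -0.4125)

k = lx + ly = 0.2 + 0.2 = 0.4000
ω₁+ω₂+ω₃+ω₄ = -3.0000  →  vx = (0.06/4)·-3.0000 = -0.0450
−ω₁+ω₂+ω₃−ω₄ = -11.0000  →  vy = (0.06/4)·-11.0000 = -0.1650
−ω₁+ω₂−ω₃+ω₄ = -11.0000  →  ωz = (0.06/1.6000)·-11.0000 = -0.4125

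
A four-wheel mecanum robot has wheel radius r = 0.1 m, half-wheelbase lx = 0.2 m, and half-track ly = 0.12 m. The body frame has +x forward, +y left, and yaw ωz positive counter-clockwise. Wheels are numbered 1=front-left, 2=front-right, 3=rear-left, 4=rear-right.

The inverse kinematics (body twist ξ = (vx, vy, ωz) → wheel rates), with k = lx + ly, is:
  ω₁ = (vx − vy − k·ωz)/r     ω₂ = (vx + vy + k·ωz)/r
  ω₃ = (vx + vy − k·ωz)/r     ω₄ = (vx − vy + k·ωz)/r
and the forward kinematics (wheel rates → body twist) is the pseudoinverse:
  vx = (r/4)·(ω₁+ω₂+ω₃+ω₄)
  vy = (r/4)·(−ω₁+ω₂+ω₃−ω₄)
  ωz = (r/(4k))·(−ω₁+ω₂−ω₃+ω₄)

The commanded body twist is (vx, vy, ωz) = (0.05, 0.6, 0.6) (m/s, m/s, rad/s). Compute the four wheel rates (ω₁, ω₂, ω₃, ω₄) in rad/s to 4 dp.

k = lx + ly = 0.2 + 0.12 = 0.3200;  k·ωz = 0.3200·0.6 = 0.1920
ω₁ (FL) = (vx − vy − k·ωz)/r = -0.7420/0.1 = -7.4200
ω₂ (FR) = (vx + vy + k·ωz)/r = 0.8420/0.1 = 8.4200
ω₃ (RL) = (vx + vy − k·ωz)/r = 0.4580/0.1 = 4.5800
ω₄ (RR) = (vx − vy + k·ωz)/r = -0.3580/0.1 = -3.5800

(-7.4200, 8.4200, 4.5800, -3.5800)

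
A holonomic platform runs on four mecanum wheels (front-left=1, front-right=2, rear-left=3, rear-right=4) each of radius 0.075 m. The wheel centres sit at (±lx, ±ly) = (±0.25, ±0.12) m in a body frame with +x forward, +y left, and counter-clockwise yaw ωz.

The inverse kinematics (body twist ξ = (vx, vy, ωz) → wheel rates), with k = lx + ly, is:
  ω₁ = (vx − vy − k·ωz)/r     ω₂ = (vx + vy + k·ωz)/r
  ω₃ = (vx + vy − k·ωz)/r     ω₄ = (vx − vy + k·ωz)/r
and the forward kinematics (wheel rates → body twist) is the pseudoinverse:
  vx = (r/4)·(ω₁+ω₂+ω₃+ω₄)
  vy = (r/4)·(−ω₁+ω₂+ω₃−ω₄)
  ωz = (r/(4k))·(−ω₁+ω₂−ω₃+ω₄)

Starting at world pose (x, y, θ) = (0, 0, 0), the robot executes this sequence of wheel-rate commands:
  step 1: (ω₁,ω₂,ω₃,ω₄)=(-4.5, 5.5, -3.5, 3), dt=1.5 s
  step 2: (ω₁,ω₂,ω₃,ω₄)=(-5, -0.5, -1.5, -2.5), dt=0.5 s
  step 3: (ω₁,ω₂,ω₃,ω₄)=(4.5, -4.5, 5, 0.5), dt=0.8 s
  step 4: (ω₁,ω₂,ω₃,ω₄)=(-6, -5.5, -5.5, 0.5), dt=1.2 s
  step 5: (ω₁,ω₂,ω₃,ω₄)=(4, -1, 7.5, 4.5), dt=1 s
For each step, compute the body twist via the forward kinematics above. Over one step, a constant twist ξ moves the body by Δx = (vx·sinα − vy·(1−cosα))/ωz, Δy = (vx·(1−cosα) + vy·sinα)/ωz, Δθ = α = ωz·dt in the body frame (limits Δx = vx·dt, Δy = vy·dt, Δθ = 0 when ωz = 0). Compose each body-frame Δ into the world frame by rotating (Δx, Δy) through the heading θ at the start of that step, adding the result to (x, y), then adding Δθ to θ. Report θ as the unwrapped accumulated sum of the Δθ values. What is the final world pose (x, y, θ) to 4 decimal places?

step 1: ξ=(vx,vy,ωz)=(0.0094, 0.0656, 0.8361), dt=1.5 → body Δ=(-0.0434, 0.0823, 1.2542) → world pose (-0.0434, 0.0823, 1.2542)
step 2: ξ=(vx,vy,ωz)=(-0.1781, 0.1031, 0.1774), dt=0.5 → body Δ=(-0.0912, 0.0475, 0.0887) → world pose (-0.1170, 0.0104, 1.3429)
step 3: ξ=(vx,vy,ωz)=(0.1031, -0.0844, -0.6841), dt=0.8 → body Δ=(0.0604, -0.0862, -0.5473) → world pose (-0.0194, 0.0498, 0.7956)
step 4: ξ=(vx,vy,ωz)=(-0.3094, -0.1031, 0.3294), dt=1.2 → body Δ=(-0.3375, -0.1930, 0.3953) → world pose (-0.1177, -0.3263, 1.1909)
step 5: ξ=(vx,vy,ωz)=(0.2812, -0.0375, -0.4054), dt=1.0 → body Δ=(0.2661, -0.0927, -0.4054) → world pose (0.0671, -0.1136, 0.7855)

(0.0671, -0.1136, 0.7855)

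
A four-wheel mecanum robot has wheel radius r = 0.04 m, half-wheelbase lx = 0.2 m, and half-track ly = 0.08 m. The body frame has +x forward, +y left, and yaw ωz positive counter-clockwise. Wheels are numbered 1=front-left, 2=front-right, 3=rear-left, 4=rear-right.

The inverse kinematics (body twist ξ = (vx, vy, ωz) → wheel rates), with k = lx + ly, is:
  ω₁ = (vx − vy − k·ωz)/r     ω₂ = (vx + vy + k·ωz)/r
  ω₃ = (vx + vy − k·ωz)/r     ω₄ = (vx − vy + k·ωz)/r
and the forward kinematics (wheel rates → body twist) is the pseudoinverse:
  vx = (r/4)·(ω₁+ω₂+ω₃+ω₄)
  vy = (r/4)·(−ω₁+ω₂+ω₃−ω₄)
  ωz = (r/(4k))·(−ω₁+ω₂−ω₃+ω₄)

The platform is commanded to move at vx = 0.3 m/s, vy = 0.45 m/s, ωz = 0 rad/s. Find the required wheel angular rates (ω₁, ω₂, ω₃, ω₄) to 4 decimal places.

k = lx + ly = 0.2 + 0.08 = 0.2800;  k·ωz = 0.2800·0 = 0.0000
ω₁ (FL) = (vx − vy − k·ωz)/r = -0.1500/0.04 = -3.7500
ω₂ (FR) = (vx + vy + k·ωz)/r = 0.7500/0.04 = 18.7500
ω₃ (RL) = (vx + vy − k·ωz)/r = 0.7500/0.04 = 18.7500
ω₄ (RR) = (vx − vy + k·ωz)/r = -0.1500/0.04 = -3.7500

(-3.7500, 18.7500, 18.7500, -3.7500)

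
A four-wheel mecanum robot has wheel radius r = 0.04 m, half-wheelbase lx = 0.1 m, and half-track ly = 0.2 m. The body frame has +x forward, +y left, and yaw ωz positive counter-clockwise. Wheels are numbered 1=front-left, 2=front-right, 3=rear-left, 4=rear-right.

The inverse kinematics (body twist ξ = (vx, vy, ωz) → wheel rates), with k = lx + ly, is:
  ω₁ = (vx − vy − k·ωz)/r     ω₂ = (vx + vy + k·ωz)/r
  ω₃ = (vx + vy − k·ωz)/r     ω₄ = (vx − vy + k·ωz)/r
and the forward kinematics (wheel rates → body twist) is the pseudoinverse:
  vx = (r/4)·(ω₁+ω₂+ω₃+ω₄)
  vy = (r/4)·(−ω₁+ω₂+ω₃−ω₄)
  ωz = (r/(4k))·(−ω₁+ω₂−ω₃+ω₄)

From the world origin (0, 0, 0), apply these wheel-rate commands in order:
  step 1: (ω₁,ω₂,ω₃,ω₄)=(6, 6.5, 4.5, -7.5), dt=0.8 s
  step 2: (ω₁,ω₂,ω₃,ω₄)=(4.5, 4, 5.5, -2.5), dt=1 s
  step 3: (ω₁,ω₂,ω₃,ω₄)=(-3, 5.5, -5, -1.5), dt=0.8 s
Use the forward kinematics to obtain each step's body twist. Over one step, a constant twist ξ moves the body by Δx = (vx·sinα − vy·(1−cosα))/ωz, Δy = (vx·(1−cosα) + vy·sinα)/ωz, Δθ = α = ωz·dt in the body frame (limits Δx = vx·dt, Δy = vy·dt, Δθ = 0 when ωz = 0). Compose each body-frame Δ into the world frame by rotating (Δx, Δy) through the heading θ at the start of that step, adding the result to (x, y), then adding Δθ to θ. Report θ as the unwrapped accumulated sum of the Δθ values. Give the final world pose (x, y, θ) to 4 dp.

(0.2134, 0.1540, -0.2700)

step 1: ξ=(vx,vy,ωz)=(0.0950, 0.1250, -0.3833), dt=0.8 → body Δ=(0.0900, 0.0869, -0.3067) → world pose (0.0900, 0.0869, -0.3067)
step 2: ξ=(vx,vy,ωz)=(0.1150, 0.0750, -0.2833), dt=1.0 → body Δ=(0.1240, 0.0578, -0.2833) → world pose (0.2257, 0.1046, -0.5900)
step 3: ξ=(vx,vy,ωz)=(-0.0400, 0.0500, 0.4000), dt=0.8 → body Δ=(-0.0378, 0.0342, 0.3200) → world pose (0.2134, 0.1540, -0.2700)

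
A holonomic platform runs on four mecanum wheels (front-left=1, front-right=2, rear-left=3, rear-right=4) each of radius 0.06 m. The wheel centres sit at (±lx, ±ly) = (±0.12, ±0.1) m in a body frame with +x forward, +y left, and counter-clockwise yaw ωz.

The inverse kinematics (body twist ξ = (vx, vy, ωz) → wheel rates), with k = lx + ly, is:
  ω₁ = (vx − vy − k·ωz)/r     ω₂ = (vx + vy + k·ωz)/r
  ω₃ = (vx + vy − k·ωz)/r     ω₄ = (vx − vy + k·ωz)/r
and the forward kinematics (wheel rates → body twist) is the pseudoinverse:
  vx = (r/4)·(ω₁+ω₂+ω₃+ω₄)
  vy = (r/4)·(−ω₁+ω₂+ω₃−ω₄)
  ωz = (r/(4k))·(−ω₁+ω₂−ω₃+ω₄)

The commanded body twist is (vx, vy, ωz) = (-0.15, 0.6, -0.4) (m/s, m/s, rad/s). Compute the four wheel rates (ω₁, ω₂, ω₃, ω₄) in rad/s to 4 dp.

k = lx + ly = 0.12 + 0.1 = 0.2200;  k·ωz = 0.2200·-0.4 = -0.0880
ω₁ (FL) = (vx − vy − k·ωz)/r = -0.6620/0.06 = -11.0333
ω₂ (FR) = (vx + vy + k·ωz)/r = 0.3620/0.06 = 6.0333
ω₃ (RL) = (vx + vy − k·ωz)/r = 0.5380/0.06 = 8.9667
ω₄ (RR) = (vx − vy + k·ωz)/r = -0.8380/0.06 = -13.9667

(-11.0333, 6.0333, 8.9667, -13.9667)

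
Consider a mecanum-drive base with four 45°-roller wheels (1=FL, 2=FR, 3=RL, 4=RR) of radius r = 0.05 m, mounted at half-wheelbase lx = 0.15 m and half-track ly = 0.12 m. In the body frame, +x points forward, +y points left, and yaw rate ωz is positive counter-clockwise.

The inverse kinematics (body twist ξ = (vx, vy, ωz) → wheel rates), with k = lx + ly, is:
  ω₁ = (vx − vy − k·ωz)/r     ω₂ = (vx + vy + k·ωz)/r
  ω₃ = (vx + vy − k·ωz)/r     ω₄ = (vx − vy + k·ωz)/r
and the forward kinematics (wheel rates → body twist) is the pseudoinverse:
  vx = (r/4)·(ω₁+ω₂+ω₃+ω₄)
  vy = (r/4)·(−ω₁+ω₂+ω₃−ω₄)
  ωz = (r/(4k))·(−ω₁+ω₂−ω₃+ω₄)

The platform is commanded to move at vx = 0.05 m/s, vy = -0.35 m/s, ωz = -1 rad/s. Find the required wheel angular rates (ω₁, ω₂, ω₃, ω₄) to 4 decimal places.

(13.4000, -11.4000, -0.6000, 2.6000)

k = lx + ly = 0.15 + 0.12 = 0.2700;  k·ωz = 0.2700·-1 = -0.2700
ω₁ (FL) = (vx − vy − k·ωz)/r = 0.6700/0.05 = 13.4000
ω₂ (FR) = (vx + vy + k·ωz)/r = -0.5700/0.05 = -11.4000
ω₃ (RL) = (vx + vy − k·ωz)/r = -0.0300/0.05 = -0.6000
ω₄ (RR) = (vx − vy + k·ωz)/r = 0.1300/0.05 = 2.6000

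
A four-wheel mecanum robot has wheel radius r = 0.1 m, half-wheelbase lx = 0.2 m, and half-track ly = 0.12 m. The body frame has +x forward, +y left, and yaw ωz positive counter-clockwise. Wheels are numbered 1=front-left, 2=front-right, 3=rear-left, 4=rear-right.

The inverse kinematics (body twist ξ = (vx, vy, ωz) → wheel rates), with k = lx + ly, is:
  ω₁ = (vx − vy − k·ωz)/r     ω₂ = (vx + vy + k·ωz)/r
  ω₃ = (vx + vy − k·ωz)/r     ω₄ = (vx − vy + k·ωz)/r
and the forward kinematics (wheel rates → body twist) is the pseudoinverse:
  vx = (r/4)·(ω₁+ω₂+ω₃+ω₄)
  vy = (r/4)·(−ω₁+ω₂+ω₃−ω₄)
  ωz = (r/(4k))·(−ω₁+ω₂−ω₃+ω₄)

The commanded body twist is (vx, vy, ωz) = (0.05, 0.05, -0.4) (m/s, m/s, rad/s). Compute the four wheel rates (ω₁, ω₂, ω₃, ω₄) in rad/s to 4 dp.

(1.2800, -0.2800, 2.2800, -1.2800)

k = lx + ly = 0.2 + 0.12 = 0.3200;  k·ωz = 0.3200·-0.4 = -0.1280
ω₁ (FL) = (vx − vy − k·ωz)/r = 0.1280/0.1 = 1.2800
ω₂ (FR) = (vx + vy + k·ωz)/r = -0.0280/0.1 = -0.2800
ω₃ (RL) = (vx + vy − k·ωz)/r = 0.2280/0.1 = 2.2800
ω₄ (RR) = (vx − vy + k·ωz)/r = -0.1280/0.1 = -1.2800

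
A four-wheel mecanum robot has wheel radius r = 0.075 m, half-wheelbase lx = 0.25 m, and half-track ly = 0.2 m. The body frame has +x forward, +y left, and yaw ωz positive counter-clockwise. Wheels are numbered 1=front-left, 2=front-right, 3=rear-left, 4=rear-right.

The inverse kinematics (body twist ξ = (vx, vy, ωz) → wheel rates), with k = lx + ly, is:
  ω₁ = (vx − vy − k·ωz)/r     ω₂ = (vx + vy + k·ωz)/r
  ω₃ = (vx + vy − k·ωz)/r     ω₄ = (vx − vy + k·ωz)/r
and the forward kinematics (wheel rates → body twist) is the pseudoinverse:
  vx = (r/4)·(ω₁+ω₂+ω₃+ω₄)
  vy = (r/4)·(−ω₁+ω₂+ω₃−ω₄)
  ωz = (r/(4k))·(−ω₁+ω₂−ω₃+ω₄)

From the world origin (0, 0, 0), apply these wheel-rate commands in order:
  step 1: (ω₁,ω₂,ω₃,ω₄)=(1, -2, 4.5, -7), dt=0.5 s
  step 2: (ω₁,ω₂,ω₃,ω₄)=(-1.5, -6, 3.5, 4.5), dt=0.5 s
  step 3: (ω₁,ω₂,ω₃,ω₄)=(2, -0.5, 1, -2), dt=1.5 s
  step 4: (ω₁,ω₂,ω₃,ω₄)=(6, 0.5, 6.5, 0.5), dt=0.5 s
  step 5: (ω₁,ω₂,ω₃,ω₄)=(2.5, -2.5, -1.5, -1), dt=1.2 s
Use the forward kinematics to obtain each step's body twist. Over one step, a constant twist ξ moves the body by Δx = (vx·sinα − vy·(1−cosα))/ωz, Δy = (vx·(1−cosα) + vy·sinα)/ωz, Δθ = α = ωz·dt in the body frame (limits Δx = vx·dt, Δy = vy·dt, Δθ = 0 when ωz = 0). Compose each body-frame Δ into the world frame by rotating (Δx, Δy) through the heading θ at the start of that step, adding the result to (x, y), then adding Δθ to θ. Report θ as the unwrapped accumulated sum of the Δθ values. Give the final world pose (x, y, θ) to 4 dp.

step 1: ξ=(vx,vy,ωz)=(-0.0656, 0.1594, -0.6042), dt=0.5 → body Δ=(-0.0204, 0.0834, -0.3021) → world pose (-0.0204, 0.0834, -0.3021)
step 2: ξ=(vx,vy,ωz)=(0.0094, -0.1031, -0.1458), dt=0.5 → body Δ=(0.0028, -0.0517, -0.0729) → world pose (-0.0331, 0.0332, -0.3750)
step 3: ξ=(vx,vy,ωz)=(0.0094, 0.0094, -0.2292), dt=1.5 → body Δ=(0.0162, 0.0114, -0.3438) → world pose (-0.0138, 0.0379, -0.7188)
step 4: ξ=(vx,vy,ωz)=(0.2531, 0.0094, -0.4792), dt=0.5 → body Δ=(0.1259, -0.0104, -0.2396) → world pose (0.0740, -0.0529, -0.9583)
step 5: ξ=(vx,vy,ωz)=(-0.0469, -0.1031, -0.1875), dt=1.2 → body Δ=(-0.0696, -0.1164, -0.2250) → world pose (-0.0612, -0.0628, -1.1833)

(-0.0612, -0.0628, -1.1833)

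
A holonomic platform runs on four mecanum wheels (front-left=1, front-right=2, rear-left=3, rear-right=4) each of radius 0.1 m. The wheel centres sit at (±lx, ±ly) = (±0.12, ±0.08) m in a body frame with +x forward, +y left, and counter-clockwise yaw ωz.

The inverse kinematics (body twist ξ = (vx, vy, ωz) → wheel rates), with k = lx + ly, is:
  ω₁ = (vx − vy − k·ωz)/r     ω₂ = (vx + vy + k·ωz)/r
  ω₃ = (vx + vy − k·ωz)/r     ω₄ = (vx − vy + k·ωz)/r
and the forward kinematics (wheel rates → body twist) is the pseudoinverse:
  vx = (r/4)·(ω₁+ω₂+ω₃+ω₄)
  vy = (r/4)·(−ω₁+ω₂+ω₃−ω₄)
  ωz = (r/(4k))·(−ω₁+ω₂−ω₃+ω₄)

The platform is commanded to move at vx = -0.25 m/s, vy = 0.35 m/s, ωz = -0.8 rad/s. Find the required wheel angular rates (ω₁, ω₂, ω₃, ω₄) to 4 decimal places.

k = lx + ly = 0.12 + 0.08 = 0.2000;  k·ωz = 0.2000·-0.8 = -0.1600
ω₁ (FL) = (vx − vy − k·ωz)/r = -0.4400/0.1 = -4.4000
ω₂ (FR) = (vx + vy + k·ωz)/r = -0.0600/0.1 = -0.6000
ω₃ (RL) = (vx + vy − k·ωz)/r = 0.2600/0.1 = 2.6000
ω₄ (RR) = (vx − vy + k·ωz)/r = -0.7600/0.1 = -7.6000

(-4.4000, -0.6000, 2.6000, -7.6000)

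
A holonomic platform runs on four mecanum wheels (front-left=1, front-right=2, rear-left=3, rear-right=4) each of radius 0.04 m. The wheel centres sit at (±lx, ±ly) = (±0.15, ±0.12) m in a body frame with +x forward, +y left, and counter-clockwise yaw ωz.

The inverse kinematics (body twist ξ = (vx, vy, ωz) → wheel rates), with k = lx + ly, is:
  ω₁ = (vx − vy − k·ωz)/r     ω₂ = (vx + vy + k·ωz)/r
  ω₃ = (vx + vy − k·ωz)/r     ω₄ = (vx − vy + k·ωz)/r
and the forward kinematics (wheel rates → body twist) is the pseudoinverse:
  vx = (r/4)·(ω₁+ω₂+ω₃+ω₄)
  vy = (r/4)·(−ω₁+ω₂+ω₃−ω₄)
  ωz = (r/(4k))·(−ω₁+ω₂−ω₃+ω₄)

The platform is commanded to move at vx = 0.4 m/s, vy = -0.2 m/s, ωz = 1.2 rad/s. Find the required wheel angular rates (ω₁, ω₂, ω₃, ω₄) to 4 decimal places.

k = lx + ly = 0.15 + 0.12 = 0.2700;  k·ωz = 0.2700·1.2 = 0.3240
ω₁ (FL) = (vx − vy − k·ωz)/r = 0.2760/0.04 = 6.9000
ω₂ (FR) = (vx + vy + k·ωz)/r = 0.5240/0.04 = 13.1000
ω₃ (RL) = (vx + vy − k·ωz)/r = -0.1240/0.04 = -3.1000
ω₄ (RR) = (vx − vy + k·ωz)/r = 0.9240/0.04 = 23.1000

(6.9000, 13.1000, -3.1000, 23.1000)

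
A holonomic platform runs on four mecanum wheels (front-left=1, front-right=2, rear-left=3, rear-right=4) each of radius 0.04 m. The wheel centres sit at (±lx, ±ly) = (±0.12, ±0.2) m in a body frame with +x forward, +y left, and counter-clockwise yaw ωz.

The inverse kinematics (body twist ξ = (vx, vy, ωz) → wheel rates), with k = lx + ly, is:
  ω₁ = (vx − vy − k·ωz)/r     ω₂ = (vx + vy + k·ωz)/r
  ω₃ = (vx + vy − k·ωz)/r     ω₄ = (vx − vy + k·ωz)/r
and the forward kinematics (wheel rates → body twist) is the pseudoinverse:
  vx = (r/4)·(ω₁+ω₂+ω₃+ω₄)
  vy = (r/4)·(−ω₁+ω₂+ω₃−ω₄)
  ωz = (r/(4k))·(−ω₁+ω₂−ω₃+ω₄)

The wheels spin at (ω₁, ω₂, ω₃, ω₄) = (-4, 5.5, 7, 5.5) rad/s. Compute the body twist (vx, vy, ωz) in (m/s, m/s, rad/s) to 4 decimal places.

(0.1400, 0.1100, 0.2500)

k = lx + ly = 0.12 + 0.2 = 0.3200
ω₁+ω₂+ω₃+ω₄ = 14.0000  →  vx = (0.04/4)·14.0000 = 0.1400
−ω₁+ω₂+ω₃−ω₄ = 11.0000  →  vy = (0.04/4)·11.0000 = 0.1100
−ω₁+ω₂−ω₃+ω₄ = 8.0000  →  ωz = (0.04/1.2800)·8.0000 = 0.2500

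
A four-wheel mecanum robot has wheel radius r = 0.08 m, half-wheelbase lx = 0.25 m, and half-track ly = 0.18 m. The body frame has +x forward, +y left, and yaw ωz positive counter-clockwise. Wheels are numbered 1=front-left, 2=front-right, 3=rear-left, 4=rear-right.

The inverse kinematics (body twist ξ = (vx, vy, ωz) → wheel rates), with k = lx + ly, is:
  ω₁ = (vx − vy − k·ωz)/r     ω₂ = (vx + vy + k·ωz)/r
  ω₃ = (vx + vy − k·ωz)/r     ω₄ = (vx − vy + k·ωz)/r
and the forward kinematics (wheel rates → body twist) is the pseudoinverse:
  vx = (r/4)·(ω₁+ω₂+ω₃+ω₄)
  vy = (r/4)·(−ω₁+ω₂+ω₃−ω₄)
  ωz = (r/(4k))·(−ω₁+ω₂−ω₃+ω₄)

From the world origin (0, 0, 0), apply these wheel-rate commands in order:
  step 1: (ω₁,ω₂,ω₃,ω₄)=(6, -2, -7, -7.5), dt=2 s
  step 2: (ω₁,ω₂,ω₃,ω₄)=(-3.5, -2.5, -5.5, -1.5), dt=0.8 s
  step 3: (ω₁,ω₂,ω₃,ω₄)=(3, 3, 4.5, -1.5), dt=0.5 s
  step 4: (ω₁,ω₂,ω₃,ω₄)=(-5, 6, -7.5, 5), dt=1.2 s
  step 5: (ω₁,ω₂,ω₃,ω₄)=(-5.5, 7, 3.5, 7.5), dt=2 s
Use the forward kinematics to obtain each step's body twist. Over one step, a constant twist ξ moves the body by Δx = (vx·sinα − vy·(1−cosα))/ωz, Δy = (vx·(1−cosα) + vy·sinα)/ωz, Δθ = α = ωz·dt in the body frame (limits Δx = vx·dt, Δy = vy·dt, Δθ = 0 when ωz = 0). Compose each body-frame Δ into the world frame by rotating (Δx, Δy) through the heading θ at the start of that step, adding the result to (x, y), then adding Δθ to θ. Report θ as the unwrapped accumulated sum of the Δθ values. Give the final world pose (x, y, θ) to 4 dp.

(-0.8021, 0.4566, 2.1023)

step 1: ξ=(vx,vy,ωz)=(-0.2100, -0.1500, -0.3953), dt=2.0 → body Δ=(-0.4901, -0.1121, -0.7907) → world pose (-0.4901, -0.1121, -0.7907)
step 2: ξ=(vx,vy,ωz)=(-0.2600, -0.0600, 0.2326), dt=0.8 → body Δ=(-0.2023, -0.0670, 0.1860) → world pose (-0.6801, -0.0154, -0.6047)
step 3: ξ=(vx,vy,ωz)=(0.1800, 0.1200, -0.2791), dt=0.5 → body Δ=(0.0939, 0.0535, -0.1395) → world pose (-0.5724, -0.0248, -0.7442)
step 4: ξ=(vx,vy,ωz)=(-0.0300, -0.0300, 1.0930), dt=1.2 → body Δ=(-0.0061, -0.0469, 1.3116) → world pose (-0.6087, -0.0551, 0.5674)
step 5: ξ=(vx,vy,ωz)=(0.2500, 0.1700, 0.7674), dt=2.0 → body Δ=(0.1120, 0.5354, 1.5349) → world pose (-0.8021, 0.4566, 2.1023)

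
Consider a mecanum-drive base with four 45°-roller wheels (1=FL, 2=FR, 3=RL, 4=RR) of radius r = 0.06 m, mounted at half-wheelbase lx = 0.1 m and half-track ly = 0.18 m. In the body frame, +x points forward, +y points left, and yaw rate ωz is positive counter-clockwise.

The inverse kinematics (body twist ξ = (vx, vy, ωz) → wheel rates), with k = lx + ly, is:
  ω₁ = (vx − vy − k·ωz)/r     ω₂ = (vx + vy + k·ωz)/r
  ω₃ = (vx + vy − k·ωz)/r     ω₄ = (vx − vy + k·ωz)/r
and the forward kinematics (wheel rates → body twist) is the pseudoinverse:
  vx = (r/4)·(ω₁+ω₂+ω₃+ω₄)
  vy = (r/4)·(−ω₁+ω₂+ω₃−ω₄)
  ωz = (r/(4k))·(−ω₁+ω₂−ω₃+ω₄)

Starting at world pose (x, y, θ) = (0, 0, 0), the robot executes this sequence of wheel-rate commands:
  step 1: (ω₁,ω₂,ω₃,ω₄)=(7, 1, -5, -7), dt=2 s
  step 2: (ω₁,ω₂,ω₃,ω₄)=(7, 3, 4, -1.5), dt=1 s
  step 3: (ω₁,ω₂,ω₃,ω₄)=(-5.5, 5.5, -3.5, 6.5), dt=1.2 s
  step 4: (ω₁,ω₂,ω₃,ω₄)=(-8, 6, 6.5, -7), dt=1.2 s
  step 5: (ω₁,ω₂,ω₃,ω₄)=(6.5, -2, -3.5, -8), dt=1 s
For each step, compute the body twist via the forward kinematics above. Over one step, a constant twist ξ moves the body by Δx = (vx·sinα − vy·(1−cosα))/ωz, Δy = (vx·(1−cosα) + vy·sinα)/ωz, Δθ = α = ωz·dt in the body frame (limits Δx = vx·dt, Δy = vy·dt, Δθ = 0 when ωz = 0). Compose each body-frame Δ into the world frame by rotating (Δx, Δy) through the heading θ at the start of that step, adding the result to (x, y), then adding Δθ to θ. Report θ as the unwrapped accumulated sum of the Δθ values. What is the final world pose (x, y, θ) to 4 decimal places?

step 1: ξ=(vx,vy,ωz)=(-0.0600, -0.0600, -0.4286), dt=2.0 → body Δ=(-0.1542, -0.0575, -0.8571) → world pose (-0.1542, -0.0575, -0.8571)
step 2: ξ=(vx,vy,ωz)=(0.1875, 0.0225, -0.5089), dt=1.0 → body Δ=(0.1851, -0.0251, -0.5089) → world pose (-0.0520, -0.2139, -1.3661)
step 3: ξ=(vx,vy,ωz)=(0.0450, 0.0150, 1.1250), dt=1.2 → body Δ=(0.0286, 0.0442, 1.3500) → world pose (-0.0029, -0.2329, -0.0161)
step 4: ξ=(vx,vy,ωz)=(-0.0375, 0.4125, 0.0268), dt=1.2 → body Δ=(-0.0529, 0.4942, 0.0321) → world pose (-0.0479, 0.2621, 0.0161)
step 5: ξ=(vx,vy,ωz)=(-0.1050, -0.0600, -0.6964), dt=1.0 → body Δ=(-0.1168, -0.0202, -0.6964) → world pose (-0.1643, 0.2400, -0.6804)

(-0.1643, 0.2400, -0.6804)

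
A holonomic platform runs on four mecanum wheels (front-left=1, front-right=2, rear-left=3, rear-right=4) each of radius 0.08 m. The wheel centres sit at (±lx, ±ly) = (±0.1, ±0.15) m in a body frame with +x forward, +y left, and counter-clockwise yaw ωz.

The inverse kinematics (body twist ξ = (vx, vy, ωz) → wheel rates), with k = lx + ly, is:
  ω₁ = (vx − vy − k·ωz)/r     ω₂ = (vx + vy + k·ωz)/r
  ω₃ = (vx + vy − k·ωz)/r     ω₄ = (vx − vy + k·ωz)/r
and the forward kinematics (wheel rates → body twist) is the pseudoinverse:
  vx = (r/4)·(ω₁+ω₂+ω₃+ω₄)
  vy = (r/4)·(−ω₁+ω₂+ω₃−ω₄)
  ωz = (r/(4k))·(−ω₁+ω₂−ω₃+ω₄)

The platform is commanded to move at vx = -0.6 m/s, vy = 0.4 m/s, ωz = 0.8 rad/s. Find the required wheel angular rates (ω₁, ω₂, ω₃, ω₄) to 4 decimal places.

k = lx + ly = 0.1 + 0.15 = 0.2500;  k·ωz = 0.2500·0.8 = 0.2000
ω₁ (FL) = (vx − vy − k·ωz)/r = -1.2000/0.08 = -15.0000
ω₂ (FR) = (vx + vy + k·ωz)/r = 0.0000/0.08 = 0.0000
ω₃ (RL) = (vx + vy − k·ωz)/r = -0.4000/0.08 = -5.0000
ω₄ (RR) = (vx − vy + k·ωz)/r = -0.8000/0.08 = -10.0000

(-15.0000, 0.0000, -5.0000, -10.0000)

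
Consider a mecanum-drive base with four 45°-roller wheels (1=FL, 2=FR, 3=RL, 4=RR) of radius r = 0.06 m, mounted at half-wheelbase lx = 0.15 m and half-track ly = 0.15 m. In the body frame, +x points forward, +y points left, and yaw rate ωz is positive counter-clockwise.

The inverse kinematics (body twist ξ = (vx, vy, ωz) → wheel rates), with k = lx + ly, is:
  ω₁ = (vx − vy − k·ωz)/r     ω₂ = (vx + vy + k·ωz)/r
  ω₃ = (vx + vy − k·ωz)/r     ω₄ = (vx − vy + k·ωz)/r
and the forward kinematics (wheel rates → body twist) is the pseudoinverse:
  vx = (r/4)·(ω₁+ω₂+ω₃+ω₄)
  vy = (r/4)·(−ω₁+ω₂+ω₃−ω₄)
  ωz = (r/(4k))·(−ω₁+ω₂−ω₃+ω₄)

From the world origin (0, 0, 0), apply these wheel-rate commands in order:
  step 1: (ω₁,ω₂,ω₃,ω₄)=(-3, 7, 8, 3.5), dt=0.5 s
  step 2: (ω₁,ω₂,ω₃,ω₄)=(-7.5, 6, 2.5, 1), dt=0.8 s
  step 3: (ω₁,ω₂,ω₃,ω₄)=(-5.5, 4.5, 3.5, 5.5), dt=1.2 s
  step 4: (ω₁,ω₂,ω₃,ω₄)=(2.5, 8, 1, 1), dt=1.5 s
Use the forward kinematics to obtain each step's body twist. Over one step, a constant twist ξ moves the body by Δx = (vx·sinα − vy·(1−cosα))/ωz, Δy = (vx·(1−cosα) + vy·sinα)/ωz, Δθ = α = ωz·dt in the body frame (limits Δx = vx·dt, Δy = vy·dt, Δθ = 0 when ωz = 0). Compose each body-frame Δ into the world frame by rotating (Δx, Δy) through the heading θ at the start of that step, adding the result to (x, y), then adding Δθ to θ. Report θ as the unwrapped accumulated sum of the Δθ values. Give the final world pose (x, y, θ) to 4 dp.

step 1: ξ=(vx,vy,ωz)=(0.2325, 0.2175, 0.2750), dt=0.5 → body Δ=(0.1084, 0.1164, 0.1375) → world pose (0.1084, 0.1164, 0.1375)
step 2: ξ=(vx,vy,ωz)=(0.0300, 0.2250, 0.6000), dt=0.8 → body Δ=(-0.0193, 0.1788, 0.4800) → world pose (0.0648, 0.2909, 0.6175)
step 3: ξ=(vx,vy,ωz)=(0.1200, 0.1200, 0.6000), dt=1.2 → body Δ=(0.0822, 0.1815, 0.7200) → world pose (0.0268, 0.4865, 1.3375)
step 4: ξ=(vx,vy,ωz)=(0.1875, 0.0825, 0.2750), dt=1.5 → body Δ=(0.2482, 0.1775, 0.4125) → world pose (-0.0885, 0.7690, 1.7500)

(-0.0885, 0.7690, 1.7500)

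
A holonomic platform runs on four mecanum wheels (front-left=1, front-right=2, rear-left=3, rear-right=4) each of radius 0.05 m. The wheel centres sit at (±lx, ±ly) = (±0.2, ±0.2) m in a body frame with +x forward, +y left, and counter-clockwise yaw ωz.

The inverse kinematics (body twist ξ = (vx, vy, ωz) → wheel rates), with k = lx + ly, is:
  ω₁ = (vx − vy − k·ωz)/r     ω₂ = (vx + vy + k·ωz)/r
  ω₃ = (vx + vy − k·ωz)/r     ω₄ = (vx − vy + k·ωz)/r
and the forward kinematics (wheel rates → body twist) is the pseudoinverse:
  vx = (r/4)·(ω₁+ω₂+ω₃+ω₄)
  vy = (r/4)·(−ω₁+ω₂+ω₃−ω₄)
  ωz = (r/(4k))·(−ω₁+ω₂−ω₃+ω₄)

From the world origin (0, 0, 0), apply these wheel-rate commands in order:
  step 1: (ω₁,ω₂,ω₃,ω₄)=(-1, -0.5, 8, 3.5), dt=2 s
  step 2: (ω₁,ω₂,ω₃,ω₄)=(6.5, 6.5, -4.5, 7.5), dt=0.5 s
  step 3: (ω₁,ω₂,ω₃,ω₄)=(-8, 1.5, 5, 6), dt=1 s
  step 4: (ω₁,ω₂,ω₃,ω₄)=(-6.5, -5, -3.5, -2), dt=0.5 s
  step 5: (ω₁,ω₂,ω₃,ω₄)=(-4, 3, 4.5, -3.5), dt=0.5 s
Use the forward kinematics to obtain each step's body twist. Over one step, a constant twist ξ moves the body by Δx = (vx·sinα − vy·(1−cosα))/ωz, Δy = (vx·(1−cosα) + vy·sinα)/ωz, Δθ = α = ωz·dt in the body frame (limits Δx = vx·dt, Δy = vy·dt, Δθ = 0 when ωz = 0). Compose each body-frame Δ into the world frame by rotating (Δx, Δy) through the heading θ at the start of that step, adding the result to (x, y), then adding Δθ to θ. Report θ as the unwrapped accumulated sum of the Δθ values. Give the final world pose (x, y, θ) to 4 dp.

step 1: ξ=(vx,vy,ωz)=(0.1250, 0.0625, -0.1250), dt=2.0 → body Δ=(0.2629, 0.0926, -0.2500) → world pose (0.2629, 0.0926, -0.2500)
step 2: ξ=(vx,vy,ωz)=(0.2000, -0.1500, 0.3750), dt=0.5 → body Δ=(0.1064, -0.0652, 0.1875) → world pose (0.3499, 0.0031, -0.0625)
step 3: ξ=(vx,vy,ωz)=(0.0563, 0.1062, 0.3281), dt=1.0 → body Δ=(0.0380, 0.1135, 0.3281) → world pose (0.3949, 0.1140, 0.2656)
step 4: ξ=(vx,vy,ωz)=(-0.2125, 0.0000, 0.0938), dt=0.5 → body Δ=(-0.1062, -0.0025, 0.0469) → world pose (0.2931, 0.0837, 0.3125)
step 5: ξ=(vx,vy,ωz)=(0.0000, 0.1875, -0.0312), dt=0.5 → body Δ=(0.0007, 0.0937, -0.0156) → world pose (0.2650, 0.1732, 0.2969)

(0.2650, 0.1732, 0.2969)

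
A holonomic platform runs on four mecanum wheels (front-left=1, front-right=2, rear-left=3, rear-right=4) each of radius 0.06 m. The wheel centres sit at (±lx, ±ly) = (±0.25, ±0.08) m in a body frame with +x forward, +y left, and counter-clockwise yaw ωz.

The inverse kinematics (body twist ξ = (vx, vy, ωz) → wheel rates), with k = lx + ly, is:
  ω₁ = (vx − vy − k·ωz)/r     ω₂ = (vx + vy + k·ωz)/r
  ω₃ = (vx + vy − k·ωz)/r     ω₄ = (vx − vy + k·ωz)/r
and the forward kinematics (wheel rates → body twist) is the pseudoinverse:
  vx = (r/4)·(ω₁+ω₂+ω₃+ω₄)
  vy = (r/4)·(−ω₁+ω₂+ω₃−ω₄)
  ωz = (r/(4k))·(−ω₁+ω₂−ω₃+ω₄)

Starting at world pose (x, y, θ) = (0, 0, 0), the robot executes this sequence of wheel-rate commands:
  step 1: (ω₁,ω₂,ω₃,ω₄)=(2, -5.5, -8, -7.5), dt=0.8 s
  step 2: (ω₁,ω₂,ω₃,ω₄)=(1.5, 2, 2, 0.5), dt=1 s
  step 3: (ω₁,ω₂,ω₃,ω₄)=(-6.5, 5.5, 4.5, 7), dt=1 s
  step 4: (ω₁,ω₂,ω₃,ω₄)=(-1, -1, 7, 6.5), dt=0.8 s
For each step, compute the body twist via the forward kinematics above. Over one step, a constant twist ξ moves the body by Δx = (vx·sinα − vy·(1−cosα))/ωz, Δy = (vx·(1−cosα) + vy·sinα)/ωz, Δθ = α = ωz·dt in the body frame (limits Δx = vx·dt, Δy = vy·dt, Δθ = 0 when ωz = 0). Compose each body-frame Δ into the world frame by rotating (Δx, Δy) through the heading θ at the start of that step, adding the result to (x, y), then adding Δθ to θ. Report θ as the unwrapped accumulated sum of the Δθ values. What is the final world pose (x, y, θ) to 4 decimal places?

step 1: ξ=(vx,vy,ωz)=(-0.2850, -0.1200, -0.3182), dt=0.8 → body Δ=(-0.2377, -0.0661, -0.2545) → world pose (-0.2377, -0.0661, -0.2545)
step 2: ξ=(vx,vy,ωz)=(0.0900, 0.0300, -0.0455), dt=1.0 → body Δ=(0.0907, 0.0279, -0.0455) → world pose (-0.1429, -0.0619, -0.3000)
step 3: ξ=(vx,vy,ωz)=(0.1575, 0.1425, 0.6591), dt=1.0 → body Δ=(0.1011, 0.1825, 0.6591) → world pose (0.0075, 0.0826, 0.3591)
step 4: ξ=(vx,vy,ωz)=(0.1725, 0.0075, -0.0227), dt=0.8 → body Δ=(0.1380, 0.0047, -0.0182) → world pose (0.1351, 0.1355, 0.3409)

(0.1351, 0.1355, 0.3409)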